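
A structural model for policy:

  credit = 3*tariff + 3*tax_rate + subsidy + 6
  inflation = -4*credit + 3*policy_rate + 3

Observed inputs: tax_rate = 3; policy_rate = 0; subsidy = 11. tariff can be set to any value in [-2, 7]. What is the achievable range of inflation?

Substituting into the credit equation gives credit = 3*tariff + 26.
Substituting into the inflation equation gives inflation = -12*tariff - 101.
Linear in tariff, so extremes are at the endpoints: tariff = -2 gives inflation = -77; tariff = 7 gives inflation = -185.

-185 to -77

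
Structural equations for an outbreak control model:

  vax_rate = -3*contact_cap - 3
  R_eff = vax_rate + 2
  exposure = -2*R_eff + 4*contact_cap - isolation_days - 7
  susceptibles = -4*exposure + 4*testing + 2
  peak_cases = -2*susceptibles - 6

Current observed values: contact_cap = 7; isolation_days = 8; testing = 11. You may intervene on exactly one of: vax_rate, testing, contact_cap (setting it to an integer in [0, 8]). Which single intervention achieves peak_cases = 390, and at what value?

set testing = 7

Intervening on vax_rate: peak_cases = -16*vax_rate - 26. Reaching 390 requires vax_rate = -26, outside [0, 8].
Intervening on testing: with other inputs at their observed values, peak_cases = -8*testing + 446. Solving for 390 gives testing = 7, within [0, 8].
Intervening on contact_cap: peak_cases = 80*contact_cap - 202. Reaching 390 requires contact_cap = 37/5, not an integer.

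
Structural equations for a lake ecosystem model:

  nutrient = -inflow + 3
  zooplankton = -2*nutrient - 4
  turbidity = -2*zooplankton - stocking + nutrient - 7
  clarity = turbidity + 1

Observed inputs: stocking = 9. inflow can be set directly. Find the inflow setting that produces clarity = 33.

inflow = -5

Substituting into the zooplankton equation gives zooplankton = 2*inflow - 10.
Substituting into the turbidity equation gives turbidity = -5*inflow + 7.
So clarity = -5*inflow + 8.
Solve -5*inflow + 8 = 33: inflow = (33 - 8) / -5 = -5.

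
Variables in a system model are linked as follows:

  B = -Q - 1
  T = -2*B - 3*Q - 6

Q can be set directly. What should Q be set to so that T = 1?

Q = -5

Substituting into the T equation gives T = -Q - 4.
Solve -Q - 4 = 1: Q = (1 + 4) / -1 = -5.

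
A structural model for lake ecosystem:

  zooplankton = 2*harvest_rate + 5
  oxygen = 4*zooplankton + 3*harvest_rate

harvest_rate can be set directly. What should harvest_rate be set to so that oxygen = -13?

harvest_rate = -3

Substituting into the oxygen equation gives oxygen = 11*harvest_rate + 20.
Solve 11*harvest_rate + 20 = -13: harvest_rate = (-13 - 20) / 11 = -3.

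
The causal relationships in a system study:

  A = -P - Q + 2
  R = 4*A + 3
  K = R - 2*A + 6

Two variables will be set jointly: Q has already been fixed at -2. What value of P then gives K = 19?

P = -1

With Q held at -2:
Substituting into the A equation gives A = -P + 4.
So R = -4*P + 19.
Substituting into the K equation gives K = -2*P + 17.
Solve -2*P + 17 = 19: P = (19 - 17) / -2 = -1.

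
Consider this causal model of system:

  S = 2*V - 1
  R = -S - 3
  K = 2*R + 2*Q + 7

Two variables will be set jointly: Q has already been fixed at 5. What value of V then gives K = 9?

V = 1

With Q held at 5:
Substituting into the R equation gives R = -2*V - 2.
K becomes -4*V + 13.
Solve -4*V + 13 = 9: V = (9 - 13) / -4 = 1.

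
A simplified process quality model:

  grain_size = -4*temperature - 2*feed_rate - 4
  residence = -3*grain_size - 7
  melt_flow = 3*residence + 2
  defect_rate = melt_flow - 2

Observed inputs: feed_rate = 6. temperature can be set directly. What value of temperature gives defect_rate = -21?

Substituting into the grain_size equation gives grain_size = -4*temperature - 16.
So residence = 12*temperature + 41.
melt_flow becomes 36*temperature + 125.
So defect_rate = 36*temperature + 123.
Solve 36*temperature + 123 = -21: temperature = (-21 - 123) / 36 = -4.

temperature = -4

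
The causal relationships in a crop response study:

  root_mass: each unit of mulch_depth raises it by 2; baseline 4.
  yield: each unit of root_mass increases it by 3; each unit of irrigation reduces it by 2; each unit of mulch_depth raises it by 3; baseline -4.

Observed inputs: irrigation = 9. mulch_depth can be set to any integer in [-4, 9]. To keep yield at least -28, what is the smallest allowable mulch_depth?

mulch_depth = -2

Substituting into the yield equation gives yield = 9*mulch_depth - 10.
Require 9*mulch_depth - 10 ≥ -28, so mulch_depth ≥ -2.
The smallest integer in [-4, 9] satisfying this is -2.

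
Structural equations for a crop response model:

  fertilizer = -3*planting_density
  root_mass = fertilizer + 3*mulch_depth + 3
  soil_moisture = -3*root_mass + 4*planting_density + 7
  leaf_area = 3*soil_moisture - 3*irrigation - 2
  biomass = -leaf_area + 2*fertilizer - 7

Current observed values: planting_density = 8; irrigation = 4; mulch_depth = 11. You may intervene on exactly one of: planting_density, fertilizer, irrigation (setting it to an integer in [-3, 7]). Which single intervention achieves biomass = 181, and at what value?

Intervening on planting_density: biomass = -45*planting_density + 310. Reaching 181 requires planting_density = 43/15, not an integer.
Intervening on fertilizer: with other inputs at their observed values, biomass = 11*fertilizer + 214. Solving for 181 gives fertilizer = -3, within [-3, 7].
Intervening on irrigation: biomass = 3*irrigation - 62. Reaching 181 requires irrigation = 81, outside [-3, 7].

set fertilizer = -3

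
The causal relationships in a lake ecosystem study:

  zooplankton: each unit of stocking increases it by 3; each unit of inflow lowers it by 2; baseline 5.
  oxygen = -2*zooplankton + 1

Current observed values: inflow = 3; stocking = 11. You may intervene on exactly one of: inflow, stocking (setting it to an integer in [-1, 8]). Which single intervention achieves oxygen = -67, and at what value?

Intervening on inflow: with other inputs at their observed values, oxygen = 4*inflow - 75. Solving for -67 gives inflow = 2, within [-1, 8].
Intervening on stocking: oxygen = -6*stocking + 3. Reaching -67 requires stocking = 35/3, not an integer.

set inflow = 2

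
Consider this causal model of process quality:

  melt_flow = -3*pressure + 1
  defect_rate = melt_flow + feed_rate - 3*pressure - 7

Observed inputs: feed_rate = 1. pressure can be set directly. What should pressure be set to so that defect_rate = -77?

pressure = 12

Substituting into the defect_rate equation gives defect_rate = -6*pressure - 5.
Solve -6*pressure - 5 = -77: pressure = (-77 + 5) / -6 = 12.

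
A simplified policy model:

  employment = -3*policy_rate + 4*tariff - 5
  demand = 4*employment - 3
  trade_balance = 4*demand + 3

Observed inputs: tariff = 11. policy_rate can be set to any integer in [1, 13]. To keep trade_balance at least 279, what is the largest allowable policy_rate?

policy_rate = 7

Substituting into the employment equation gives employment = -3*policy_rate + 39.
Substituting into the demand equation gives demand = -12*policy_rate + 153.
Substituting into the trade_balance equation gives trade_balance = -48*policy_rate + 615.
Require -48*policy_rate + 615 ≥ 279, so policy_rate ≤ 7.
The largest integer in [1, 13] satisfying this is 7.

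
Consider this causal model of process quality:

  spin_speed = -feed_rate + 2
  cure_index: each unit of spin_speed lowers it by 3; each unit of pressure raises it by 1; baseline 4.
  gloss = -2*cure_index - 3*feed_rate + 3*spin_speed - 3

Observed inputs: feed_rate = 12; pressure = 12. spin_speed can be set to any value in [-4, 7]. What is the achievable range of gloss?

Intervening on spin_speed fixes its value directly, overriding its dependence on feed_rate.
Substituting into the cure_index equation gives cure_index = -3*spin_speed + 16.
So gloss = 9*spin_speed - 71.
Linear in spin_speed, so extremes are at the endpoints: spin_speed = -4 gives gloss = -107; spin_speed = 7 gives gloss = -8.

-107 to -8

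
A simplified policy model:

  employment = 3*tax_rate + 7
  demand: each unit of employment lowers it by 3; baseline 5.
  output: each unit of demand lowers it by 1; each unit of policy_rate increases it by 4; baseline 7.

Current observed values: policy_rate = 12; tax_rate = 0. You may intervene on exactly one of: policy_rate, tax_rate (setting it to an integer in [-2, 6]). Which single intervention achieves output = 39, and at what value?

Intervening on policy_rate: with other inputs at their observed values, output = 4*policy_rate + 23. Solving for 39 gives policy_rate = 4, within [-2, 6].
Intervening on tax_rate: output = 9*tax_rate + 71. Reaching 39 requires tax_rate = -32/9, not an integer.

set policy_rate = 4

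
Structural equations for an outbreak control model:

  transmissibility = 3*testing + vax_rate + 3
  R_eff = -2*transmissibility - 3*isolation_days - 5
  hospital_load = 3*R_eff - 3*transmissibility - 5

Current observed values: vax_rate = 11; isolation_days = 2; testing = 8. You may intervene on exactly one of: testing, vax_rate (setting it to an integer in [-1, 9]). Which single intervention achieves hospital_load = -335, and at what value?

Intervening on testing: hospital_load = -27*testing - 164. Reaching -335 requires testing = 19/3, not an integer.
Intervening on vax_rate: with other inputs at their observed values, hospital_load = -9*vax_rate - 281. Solving for -335 gives vax_rate = 6, within [-1, 9].

set vax_rate = 6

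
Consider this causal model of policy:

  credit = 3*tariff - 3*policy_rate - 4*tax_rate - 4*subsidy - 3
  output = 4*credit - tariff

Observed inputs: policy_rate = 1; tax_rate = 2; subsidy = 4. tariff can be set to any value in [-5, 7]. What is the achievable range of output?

Substituting into the credit equation gives credit = 3*tariff - 30.
So output = 11*tariff - 120.
Linear in tariff, so extremes are at the endpoints: tariff = -5 gives output = -175; tariff = 7 gives output = -43.

-175 to -43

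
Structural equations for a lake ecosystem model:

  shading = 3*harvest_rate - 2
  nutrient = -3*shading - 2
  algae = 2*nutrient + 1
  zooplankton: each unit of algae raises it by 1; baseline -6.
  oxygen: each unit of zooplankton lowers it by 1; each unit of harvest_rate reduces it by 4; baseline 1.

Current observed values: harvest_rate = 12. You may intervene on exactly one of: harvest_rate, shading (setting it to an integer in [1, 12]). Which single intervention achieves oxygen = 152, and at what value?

set harvest_rate = 11

Intervening on harvest_rate: with other inputs at their observed values, oxygen = 14*harvest_rate - 2. Solving for 152 gives harvest_rate = 11, within [1, 12].
Intervening on shading: oxygen = 6*shading - 38. Reaching 152 requires shading = 95/3, not an integer.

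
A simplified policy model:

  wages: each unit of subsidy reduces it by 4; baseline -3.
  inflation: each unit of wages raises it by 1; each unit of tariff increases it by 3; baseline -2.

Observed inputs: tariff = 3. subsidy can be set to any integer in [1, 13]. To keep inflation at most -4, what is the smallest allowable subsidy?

subsidy = 2

Substituting into the inflation equation gives inflation = -4*subsidy + 4.
Require -4*subsidy + 4 ≤ -4, so subsidy ≥ 2.
The smallest integer in [1, 13] satisfying this is 2.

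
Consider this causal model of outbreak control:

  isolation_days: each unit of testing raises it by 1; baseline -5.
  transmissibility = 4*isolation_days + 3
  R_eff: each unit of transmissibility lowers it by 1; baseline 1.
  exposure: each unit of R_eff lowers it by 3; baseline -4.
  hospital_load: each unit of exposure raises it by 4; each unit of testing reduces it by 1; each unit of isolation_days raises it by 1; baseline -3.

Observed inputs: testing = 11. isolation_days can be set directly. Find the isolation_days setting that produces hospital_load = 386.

isolation_days = 8

Intervening on isolation_days fixes its value directly, overriding its dependence on testing.
Substituting into the R_eff equation gives R_eff = -4*isolation_days - 2.
exposure becomes 12*isolation_days + 2.
Substituting into the hospital_load equation gives hospital_load = 49*isolation_days - 6.
Solve 49*isolation_days - 6 = 386: isolation_days = (386 + 6) / 49 = 8.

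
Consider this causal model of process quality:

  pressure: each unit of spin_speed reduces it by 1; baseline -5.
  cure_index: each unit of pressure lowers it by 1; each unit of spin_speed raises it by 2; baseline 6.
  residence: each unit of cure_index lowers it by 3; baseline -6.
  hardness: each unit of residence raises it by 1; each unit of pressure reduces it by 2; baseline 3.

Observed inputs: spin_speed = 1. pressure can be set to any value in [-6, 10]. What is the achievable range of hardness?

Intervening on pressure fixes its value directly, overriding its dependence on spin_speed.
Substituting into the cure_index equation gives cure_index = -pressure + 8.
residence becomes 3*pressure - 30.
Substituting into the hardness equation gives hardness = pressure - 27.
Linear in pressure, so extremes are at the endpoints: pressure = -6 gives hardness = -33; pressure = 10 gives hardness = -17.

-33 to -17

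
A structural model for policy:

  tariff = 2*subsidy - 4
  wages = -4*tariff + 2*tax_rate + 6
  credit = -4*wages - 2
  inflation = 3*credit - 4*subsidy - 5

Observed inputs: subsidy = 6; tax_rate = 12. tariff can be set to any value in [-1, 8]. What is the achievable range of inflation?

-443 to -11

Intervening on tariff fixes its value directly, overriding its dependence on subsidy.
Substituting into the wages equation gives wages = -4*tariff + 30.
Substituting into the credit equation gives credit = 16*tariff - 122.
Substituting into the inflation equation gives inflation = 48*tariff - 395.
Linear in tariff, so extremes are at the endpoints: tariff = -1 gives inflation = -443; tariff = 8 gives inflation = -11.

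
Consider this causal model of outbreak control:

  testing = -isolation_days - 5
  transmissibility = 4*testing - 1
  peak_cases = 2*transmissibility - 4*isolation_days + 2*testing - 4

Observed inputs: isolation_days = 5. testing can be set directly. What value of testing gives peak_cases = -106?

testing = -8

Intervening on testing fixes its value directly, overriding its dependence on isolation_days.
Substituting into the peak_cases equation gives peak_cases = 10*testing - 26.
Solve 10*testing - 26 = -106: testing = (-106 + 26) / 10 = -8.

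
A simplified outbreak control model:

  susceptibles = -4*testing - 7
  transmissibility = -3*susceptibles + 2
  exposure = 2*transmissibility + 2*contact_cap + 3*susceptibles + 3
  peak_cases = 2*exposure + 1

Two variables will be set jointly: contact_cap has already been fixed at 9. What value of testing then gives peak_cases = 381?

With contact_cap held at 9:
Substituting into the transmissibility equation gives transmissibility = 12*testing + 23.
So exposure = 12*testing + 46.
Substituting into the peak_cases equation gives peak_cases = 24*testing + 93.
Solve 24*testing + 93 = 381: testing = (381 - 93) / 24 = 12.

testing = 12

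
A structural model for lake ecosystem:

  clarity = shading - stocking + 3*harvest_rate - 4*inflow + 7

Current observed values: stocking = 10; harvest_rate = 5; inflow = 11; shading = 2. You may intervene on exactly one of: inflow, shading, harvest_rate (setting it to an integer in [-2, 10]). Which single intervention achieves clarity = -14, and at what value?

set inflow = 7

Intervening on inflow: with other inputs at their observed values, clarity = -4*inflow + 14. Solving for -14 gives inflow = 7, within [-2, 10].
Intervening on shading: clarity = shading - 32. Reaching -14 requires shading = 18, outside [-2, 10].
Intervening on harvest_rate: clarity = 3*harvest_rate - 45. Reaching -14 requires harvest_rate = 31/3, not an integer.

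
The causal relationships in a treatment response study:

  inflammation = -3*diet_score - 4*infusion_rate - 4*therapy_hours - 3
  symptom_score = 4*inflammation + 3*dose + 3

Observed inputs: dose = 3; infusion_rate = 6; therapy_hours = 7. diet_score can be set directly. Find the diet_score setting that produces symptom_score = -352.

diet_score = 12

Substituting into the inflammation equation gives inflammation = -3*diet_score - 55.
So symptom_score = -12*diet_score - 208.
Solve -12*diet_score - 208 = -352: diet_score = (-352 + 208) / -12 = 12.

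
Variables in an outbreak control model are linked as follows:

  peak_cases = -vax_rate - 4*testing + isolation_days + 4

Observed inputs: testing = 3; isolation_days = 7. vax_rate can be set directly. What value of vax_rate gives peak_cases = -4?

vax_rate = 3

Substituting into the peak_cases equation gives peak_cases = -vax_rate - 1.
Solve -vax_rate - 1 = -4: vax_rate = (-4 + 1) / -1 = 3.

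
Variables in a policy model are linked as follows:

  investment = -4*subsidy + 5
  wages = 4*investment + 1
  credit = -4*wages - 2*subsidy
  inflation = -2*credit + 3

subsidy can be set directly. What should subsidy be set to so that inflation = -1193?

Substituting into the wages equation gives wages = -16*subsidy + 21.
credit becomes 62*subsidy - 84.
So inflation = -124*subsidy + 171.
Solve -124*subsidy + 171 = -1193: subsidy = (-1193 - 171) / -124 = 11.

subsidy = 11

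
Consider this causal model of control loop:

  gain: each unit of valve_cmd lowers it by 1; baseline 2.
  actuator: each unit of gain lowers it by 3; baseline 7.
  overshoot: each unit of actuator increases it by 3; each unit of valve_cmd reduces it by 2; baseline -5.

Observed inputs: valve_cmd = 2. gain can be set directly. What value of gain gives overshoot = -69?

gain = 9

Intervening on gain fixes its value directly, overriding its dependence on valve_cmd.
Substituting into the overshoot equation gives overshoot = -9*gain + 12.
Solve -9*gain + 12 = -69: gain = (-69 - 12) / -9 = 9.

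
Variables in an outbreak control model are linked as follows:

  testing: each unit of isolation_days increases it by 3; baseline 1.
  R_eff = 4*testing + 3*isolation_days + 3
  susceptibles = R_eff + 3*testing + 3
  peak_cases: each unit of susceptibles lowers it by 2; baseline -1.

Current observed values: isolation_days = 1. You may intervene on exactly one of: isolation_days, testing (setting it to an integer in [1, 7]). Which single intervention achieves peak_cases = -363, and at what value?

set isolation_days = 7

Intervening on isolation_days: with other inputs at their observed values, peak_cases = -48*isolation_days - 27. Solving for -363 gives isolation_days = 7, within [1, 7].
Intervening on testing: peak_cases = -14*testing - 19. Reaching -363 requires testing = 172/7, not an integer.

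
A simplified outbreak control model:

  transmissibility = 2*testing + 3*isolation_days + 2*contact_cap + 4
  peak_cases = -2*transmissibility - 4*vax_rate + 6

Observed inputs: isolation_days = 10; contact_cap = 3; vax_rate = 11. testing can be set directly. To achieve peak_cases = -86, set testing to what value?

Substituting into the transmissibility equation gives transmissibility = 2*testing + 40.
So peak_cases = -4*testing - 118.
Solve -4*testing - 118 = -86: testing = (-86 + 118) / -4 = -8.

testing = -8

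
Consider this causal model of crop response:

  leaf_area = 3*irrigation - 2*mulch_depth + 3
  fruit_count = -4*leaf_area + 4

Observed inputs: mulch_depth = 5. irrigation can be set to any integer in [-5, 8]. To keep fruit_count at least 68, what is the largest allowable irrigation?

Substituting into the leaf_area equation gives leaf_area = 3*irrigation - 7.
Substituting into the fruit_count equation gives fruit_count = -12*irrigation + 32.
Require -12*irrigation + 32 ≥ 68, so irrigation ≤ -3.
The largest integer in [-5, 8] satisfying this is -3.

irrigation = -3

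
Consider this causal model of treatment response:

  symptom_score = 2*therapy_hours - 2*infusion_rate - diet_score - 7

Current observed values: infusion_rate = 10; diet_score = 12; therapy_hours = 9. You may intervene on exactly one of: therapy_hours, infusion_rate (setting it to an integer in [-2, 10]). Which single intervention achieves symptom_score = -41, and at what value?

Intervening on therapy_hours: with other inputs at their observed values, symptom_score = 2*therapy_hours - 39. Solving for -41 gives therapy_hours = -1, within [-2, 10].
Intervening on infusion_rate: symptom_score = -2*infusion_rate - 1. Reaching -41 requires infusion_rate = 20, outside [-2, 10].

set therapy_hours = -1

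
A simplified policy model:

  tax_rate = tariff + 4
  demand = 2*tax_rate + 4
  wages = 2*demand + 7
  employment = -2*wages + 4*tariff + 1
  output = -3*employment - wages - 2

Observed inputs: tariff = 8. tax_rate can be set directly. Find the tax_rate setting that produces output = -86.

Intervening on tax_rate fixes its value directly, overriding its dependence on tariff.
Substituting into the wages equation gives wages = 4*tax_rate + 15.
Substituting into the employment equation gives employment = -8*tax_rate + 3.
output becomes 20*tax_rate - 26.
Solve 20*tax_rate - 26 = -86: tax_rate = (-86 + 26) / 20 = -3.

tax_rate = -3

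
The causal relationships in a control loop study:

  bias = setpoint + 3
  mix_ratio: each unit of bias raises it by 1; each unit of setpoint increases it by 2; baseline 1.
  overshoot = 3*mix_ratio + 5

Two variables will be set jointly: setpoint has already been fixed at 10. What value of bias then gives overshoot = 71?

bias = 1

With setpoint held at 10:
Intervening on bias fixes its value directly, overriding its dependence on setpoint.
Substituting into the mix_ratio equation gives mix_ratio = bias + 21.
Substituting into the overshoot equation gives overshoot = 3*bias + 68.
Solve 3*bias + 68 = 71: bias = (71 - 68) / 3 = 1.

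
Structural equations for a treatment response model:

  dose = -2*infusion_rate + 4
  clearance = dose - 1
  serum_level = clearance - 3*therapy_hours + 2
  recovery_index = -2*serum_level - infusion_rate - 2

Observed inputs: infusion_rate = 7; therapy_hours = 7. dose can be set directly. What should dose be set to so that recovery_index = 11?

Intervening on dose fixes its value directly, overriding its dependence on infusion_rate.
Substituting into the serum_level equation gives serum_level = dose - 20.
Substituting into the recovery_index equation gives recovery_index = -2*dose + 31.
Solve -2*dose + 31 = 11: dose = (11 - 31) / -2 = 10.

dose = 10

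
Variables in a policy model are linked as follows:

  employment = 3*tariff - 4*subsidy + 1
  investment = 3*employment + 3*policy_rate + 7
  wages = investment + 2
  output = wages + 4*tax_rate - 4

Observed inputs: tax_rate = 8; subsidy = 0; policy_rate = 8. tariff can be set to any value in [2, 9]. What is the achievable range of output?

82 to 145

Substituting into the employment equation gives employment = 3*tariff + 1.
Substituting into the investment equation gives investment = 9*tariff + 34.
So wages = 9*tariff + 36.
output becomes 9*tariff + 64.
Linear in tariff, so extremes are at the endpoints: tariff = 2 gives output = 82; tariff = 9 gives output = 145.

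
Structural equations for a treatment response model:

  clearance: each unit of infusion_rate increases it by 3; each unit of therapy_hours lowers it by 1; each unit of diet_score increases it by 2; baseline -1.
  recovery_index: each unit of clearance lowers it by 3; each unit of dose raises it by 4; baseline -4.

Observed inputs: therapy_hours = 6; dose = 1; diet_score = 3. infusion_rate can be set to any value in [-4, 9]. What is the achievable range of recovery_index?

-78 to 39

Substituting into the clearance equation gives clearance = 3*infusion_rate - 1.
Substituting into the recovery_index equation gives recovery_index = -9*infusion_rate + 3.
Linear in infusion_rate, so extremes are at the endpoints: infusion_rate = -4 gives recovery_index = 39; infusion_rate = 9 gives recovery_index = -78.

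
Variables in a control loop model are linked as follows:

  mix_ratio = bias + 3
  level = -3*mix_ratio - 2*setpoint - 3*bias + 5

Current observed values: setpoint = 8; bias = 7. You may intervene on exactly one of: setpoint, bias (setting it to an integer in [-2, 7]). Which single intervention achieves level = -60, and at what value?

set setpoint = 7

Intervening on setpoint: with other inputs at their observed values, level = -2*setpoint - 46. Solving for -60 gives setpoint = 7, within [-2, 7].
Intervening on bias: level = -6*bias - 20. Reaching -60 requires bias = 20/3, not an integer.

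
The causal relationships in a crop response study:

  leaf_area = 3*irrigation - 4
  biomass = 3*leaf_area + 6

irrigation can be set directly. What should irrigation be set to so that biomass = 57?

Substituting into the biomass equation gives biomass = 9*irrigation - 6.
Solve 9*irrigation - 6 = 57: irrigation = (57 + 6) / 9 = 7.

irrigation = 7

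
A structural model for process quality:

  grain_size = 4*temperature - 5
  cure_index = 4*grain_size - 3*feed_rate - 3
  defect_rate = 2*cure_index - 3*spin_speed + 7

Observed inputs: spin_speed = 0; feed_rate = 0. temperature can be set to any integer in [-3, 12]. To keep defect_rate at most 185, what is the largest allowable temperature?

temperature = 7

Substituting into the cure_index equation gives cure_index = 16*temperature - 23.
Substituting into the defect_rate equation gives defect_rate = 32*temperature - 39.
Require 32*temperature - 39 ≤ 185, so temperature ≤ 7.
The largest integer in [-3, 12] satisfying this is 7.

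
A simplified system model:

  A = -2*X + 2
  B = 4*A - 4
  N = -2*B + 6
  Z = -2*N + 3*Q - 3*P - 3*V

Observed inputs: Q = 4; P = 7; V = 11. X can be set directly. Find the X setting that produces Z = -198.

X = 5

Substituting into the B equation gives B = -8*X + 4.
Substituting into the N equation gives N = 16*X - 2.
Substituting into the Z equation gives Z = -32*X - 38.
Solve -32*X - 38 = -198: X = (-198 + 38) / -32 = 5.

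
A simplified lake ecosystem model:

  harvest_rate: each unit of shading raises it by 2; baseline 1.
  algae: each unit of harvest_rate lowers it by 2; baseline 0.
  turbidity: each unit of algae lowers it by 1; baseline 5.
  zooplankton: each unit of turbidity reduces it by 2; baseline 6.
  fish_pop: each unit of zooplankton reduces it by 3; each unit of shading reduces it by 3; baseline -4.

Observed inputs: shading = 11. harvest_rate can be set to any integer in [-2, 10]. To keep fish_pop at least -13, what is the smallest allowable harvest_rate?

Intervening on harvest_rate fixes its value directly, overriding its dependence on shading.
Substituting into the turbidity equation gives turbidity = 2*harvest_rate + 5.
This gives zooplankton = -4*harvest_rate - 4.
Substituting into the fish_pop equation gives fish_pop = 12*harvest_rate - 25.
Require 12*harvest_rate - 25 ≥ -13, so harvest_rate ≥ 1.
The smallest integer in [-2, 10] satisfying this is 1.

harvest_rate = 1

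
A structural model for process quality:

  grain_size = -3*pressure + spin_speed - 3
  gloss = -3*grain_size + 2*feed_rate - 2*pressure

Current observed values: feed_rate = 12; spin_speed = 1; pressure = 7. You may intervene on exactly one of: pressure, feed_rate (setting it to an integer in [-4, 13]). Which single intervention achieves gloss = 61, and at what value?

set feed_rate = 3

Intervening on pressure: gloss = 7*pressure + 30. Reaching 61 requires pressure = 31/7, not an integer.
Intervening on feed_rate: with other inputs at their observed values, gloss = 2*feed_rate + 55. Solving for 61 gives feed_rate = 3, within [-4, 13].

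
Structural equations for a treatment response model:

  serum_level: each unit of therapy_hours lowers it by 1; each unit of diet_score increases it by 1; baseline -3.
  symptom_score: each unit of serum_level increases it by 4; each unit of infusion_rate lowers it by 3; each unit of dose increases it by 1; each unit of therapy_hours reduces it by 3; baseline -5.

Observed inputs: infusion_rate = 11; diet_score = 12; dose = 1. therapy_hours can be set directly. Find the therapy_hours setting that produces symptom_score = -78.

therapy_hours = 11

Substituting into the serum_level equation gives serum_level = -therapy_hours + 9.
Substituting into the symptom_score equation gives symptom_score = -7*therapy_hours - 1.
Solve -7*therapy_hours - 1 = -78: therapy_hours = (-78 + 1) / -7 = 11.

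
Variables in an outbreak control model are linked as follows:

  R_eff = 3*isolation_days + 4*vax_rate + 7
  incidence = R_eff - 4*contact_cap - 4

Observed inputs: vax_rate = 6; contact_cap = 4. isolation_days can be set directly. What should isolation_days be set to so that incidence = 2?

isolation_days = -3

Substituting into the R_eff equation gives R_eff = 3*isolation_days + 31.
This gives incidence = 3*isolation_days + 11.
Solve 3*isolation_days + 11 = 2: isolation_days = (2 - 11) / 3 = -3.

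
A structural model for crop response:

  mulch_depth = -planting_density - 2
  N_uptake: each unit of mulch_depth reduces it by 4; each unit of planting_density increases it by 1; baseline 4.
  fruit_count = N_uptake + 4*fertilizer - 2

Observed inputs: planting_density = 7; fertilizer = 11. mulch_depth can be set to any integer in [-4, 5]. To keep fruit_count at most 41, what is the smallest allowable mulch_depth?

mulch_depth = 3

Intervening on mulch_depth fixes its value directly, overriding its dependence on planting_density.
Substituting into the N_uptake equation gives N_uptake = -4*mulch_depth + 11.
fruit_count becomes -4*mulch_depth + 53.
Require -4*mulch_depth + 53 ≤ 41, so mulch_depth ≥ 3.
The smallest integer in [-4, 5] satisfying this is 3.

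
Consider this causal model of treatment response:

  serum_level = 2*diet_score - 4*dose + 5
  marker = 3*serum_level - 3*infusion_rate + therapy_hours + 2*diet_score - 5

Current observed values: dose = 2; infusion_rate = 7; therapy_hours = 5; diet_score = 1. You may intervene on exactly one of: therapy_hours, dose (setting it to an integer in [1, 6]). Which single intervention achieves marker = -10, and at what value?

set dose = 1

Intervening on therapy_hours: marker = therapy_hours - 27. Reaching -10 requires therapy_hours = 17, outside [1, 6].
Intervening on dose: with other inputs at their observed values, marker = -12*dose + 2. Solving for -10 gives dose = 1, within [1, 6].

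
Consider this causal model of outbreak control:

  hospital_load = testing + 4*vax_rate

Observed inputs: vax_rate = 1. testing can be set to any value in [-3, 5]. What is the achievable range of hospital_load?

1 to 9

Substituting into the hospital_load equation gives hospital_load = testing + 4.
Linear in testing, so extremes are at the endpoints: testing = -3 gives hospital_load = 1; testing = 5 gives hospital_load = 9.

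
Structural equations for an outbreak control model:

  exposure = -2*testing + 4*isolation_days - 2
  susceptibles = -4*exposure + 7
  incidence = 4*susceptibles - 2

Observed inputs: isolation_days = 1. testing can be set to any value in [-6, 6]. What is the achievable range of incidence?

Substituting into the exposure equation gives exposure = -2*testing + 2.
Substituting into the susceptibles equation gives susceptibles = 8*testing - 1.
incidence becomes 32*testing - 6.
Linear in testing, so extremes are at the endpoints: testing = -6 gives incidence = -198; testing = 6 gives incidence = 186.

-198 to 186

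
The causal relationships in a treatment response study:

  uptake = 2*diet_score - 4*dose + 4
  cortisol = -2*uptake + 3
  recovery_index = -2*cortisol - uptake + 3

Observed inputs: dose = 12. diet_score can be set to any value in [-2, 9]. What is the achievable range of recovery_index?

Substituting into the uptake equation gives uptake = 2*diet_score - 44.
Substituting into the cortisol equation gives cortisol = -4*diet_score + 91.
Substituting into the recovery_index equation gives recovery_index = 6*diet_score - 135.
Linear in diet_score, so extremes are at the endpoints: diet_score = -2 gives recovery_index = -147; diet_score = 9 gives recovery_index = -81.

-147 to -81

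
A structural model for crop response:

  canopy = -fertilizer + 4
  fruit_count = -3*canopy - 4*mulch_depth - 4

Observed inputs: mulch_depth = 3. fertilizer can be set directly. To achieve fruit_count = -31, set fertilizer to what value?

fertilizer = -1

Substituting into the fruit_count equation gives fruit_count = 3*fertilizer - 28.
Solve 3*fertilizer - 28 = -31: fertilizer = (-31 + 28) / 3 = -1.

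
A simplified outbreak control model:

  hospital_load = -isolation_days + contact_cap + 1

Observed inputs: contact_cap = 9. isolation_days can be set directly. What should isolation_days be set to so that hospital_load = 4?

isolation_days = 6

Substituting into the hospital_load equation gives hospital_load = -isolation_days + 10.
Solve -isolation_days + 10 = 4: isolation_days = (4 - 10) / -1 = 6.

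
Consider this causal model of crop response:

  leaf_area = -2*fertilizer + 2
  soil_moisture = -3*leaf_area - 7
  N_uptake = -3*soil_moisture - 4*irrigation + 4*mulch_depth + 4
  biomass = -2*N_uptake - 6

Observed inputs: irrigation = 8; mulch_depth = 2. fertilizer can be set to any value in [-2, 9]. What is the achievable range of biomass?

Substituting into the soil_moisture equation gives soil_moisture = 6*fertilizer - 13.
So N_uptake = -18*fertilizer + 19.
Substituting into the biomass equation gives biomass = 36*fertilizer - 44.
Linear in fertilizer, so extremes are at the endpoints: fertilizer = -2 gives biomass = -116; fertilizer = 9 gives biomass = 280.

-116 to 280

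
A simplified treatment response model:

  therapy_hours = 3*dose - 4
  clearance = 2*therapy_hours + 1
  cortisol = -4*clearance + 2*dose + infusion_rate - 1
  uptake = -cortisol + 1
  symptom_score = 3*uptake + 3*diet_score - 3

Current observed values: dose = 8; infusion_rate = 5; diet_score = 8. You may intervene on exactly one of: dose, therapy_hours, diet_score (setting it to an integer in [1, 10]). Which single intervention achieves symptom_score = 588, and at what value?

set dose = 10

Intervening on dose: with other inputs at their observed values, symptom_score = 66*dose - 72. Solving for 588 gives dose = 10, within [1, 10].
Intervening on therapy_hours: symptom_score = 24*therapy_hours - 24. Reaching 588 requires therapy_hours = 51/2, not an integer.
Intervening on diet_score: symptom_score = 3*diet_score + 432. Reaching 588 requires diet_score = 52, outside [1, 10].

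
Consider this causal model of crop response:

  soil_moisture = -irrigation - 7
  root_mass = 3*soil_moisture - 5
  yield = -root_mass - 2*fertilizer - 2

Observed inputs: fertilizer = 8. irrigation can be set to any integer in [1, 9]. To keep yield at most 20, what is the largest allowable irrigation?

irrigation = 4

Substituting into the root_mass equation gives root_mass = -3*irrigation - 26.
Substituting into the yield equation gives yield = 3*irrigation + 8.
Require 3*irrigation + 8 ≤ 20, so irrigation ≤ 4.
The largest integer in [1, 9] satisfying this is 4.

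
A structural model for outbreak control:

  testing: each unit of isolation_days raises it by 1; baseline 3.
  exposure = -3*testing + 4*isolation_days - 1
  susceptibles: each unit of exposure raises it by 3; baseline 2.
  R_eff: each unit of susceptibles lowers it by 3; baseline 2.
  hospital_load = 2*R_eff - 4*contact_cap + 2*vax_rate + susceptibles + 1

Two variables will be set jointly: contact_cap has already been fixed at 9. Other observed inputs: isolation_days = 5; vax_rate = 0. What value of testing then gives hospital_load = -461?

With contact_cap held at 9:
Intervening on testing fixes its value directly, overriding its dependence on isolation_days.
Substituting into the exposure equation gives exposure = -3*testing + 19.
Substituting into the susceptibles equation gives susceptibles = -9*testing + 59.
So R_eff = 27*testing - 175.
Substituting into the hospital_load equation gives hospital_load = 45*testing - 326.
Solve 45*testing - 326 = -461: testing = (-461 + 326) / 45 = -3.

testing = -3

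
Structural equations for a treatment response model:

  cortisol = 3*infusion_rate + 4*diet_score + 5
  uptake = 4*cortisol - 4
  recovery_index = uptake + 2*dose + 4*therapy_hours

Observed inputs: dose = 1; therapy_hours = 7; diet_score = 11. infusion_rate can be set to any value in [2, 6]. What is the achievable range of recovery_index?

246 to 294

Substituting into the cortisol equation gives cortisol = 3*infusion_rate + 49.
Substituting into the uptake equation gives uptake = 12*infusion_rate + 192.
Substituting into the recovery_index equation gives recovery_index = 12*infusion_rate + 222.
Linear in infusion_rate, so extremes are at the endpoints: infusion_rate = 2 gives recovery_index = 246; infusion_rate = 6 gives recovery_index = 294.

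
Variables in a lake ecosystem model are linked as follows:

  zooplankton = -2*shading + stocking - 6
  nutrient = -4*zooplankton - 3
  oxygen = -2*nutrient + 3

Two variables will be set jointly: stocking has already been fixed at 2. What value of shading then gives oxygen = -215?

shading = 12

With stocking held at 2:
Substituting into the zooplankton equation gives zooplankton = -2*shading - 4.
nutrient becomes 8*shading + 13.
oxygen becomes -16*shading - 23.
Solve -16*shading - 23 = -215: shading = (-215 + 23) / -16 = 12.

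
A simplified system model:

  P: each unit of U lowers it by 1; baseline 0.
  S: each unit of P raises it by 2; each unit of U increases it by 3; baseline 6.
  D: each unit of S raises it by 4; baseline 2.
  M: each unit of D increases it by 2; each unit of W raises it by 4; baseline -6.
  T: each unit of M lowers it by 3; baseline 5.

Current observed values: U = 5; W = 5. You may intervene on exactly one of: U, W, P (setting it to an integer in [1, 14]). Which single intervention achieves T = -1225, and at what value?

set P = 14

Intervening on U: T = -24*U - 193. Reaching -1225 requires U = 43, outside [1, 14].
Intervening on W: T = -12*W - 253. Reaching -1225 requires W = 81, outside [1, 14].
Intervening on P: with other inputs at their observed values, T = -48*P - 553. Solving for -1225 gives P = 14, within [1, 14].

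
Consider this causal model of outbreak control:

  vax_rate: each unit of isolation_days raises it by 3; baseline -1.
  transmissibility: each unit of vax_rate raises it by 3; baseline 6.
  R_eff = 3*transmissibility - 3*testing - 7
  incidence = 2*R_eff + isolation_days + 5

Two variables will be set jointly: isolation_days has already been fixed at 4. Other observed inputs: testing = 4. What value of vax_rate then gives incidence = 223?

With isolation_days held at 4:
Intervening on vax_rate fixes its value directly, overriding its dependence on isolation_days.
Substituting into the R_eff equation gives R_eff = 9*vax_rate - 1.
incidence becomes 18*vax_rate + 7.
Solve 18*vax_rate + 7 = 223: vax_rate = (223 - 7) / 18 = 12.

vax_rate = 12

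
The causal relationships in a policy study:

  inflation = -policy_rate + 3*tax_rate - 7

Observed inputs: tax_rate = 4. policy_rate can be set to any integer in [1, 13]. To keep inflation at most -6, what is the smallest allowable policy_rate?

Substituting into the inflation equation gives inflation = -policy_rate + 5.
Require -policy_rate + 5 ≤ -6, so policy_rate ≥ 11.
The smallest integer in [1, 13] satisfying this is 11.

policy_rate = 11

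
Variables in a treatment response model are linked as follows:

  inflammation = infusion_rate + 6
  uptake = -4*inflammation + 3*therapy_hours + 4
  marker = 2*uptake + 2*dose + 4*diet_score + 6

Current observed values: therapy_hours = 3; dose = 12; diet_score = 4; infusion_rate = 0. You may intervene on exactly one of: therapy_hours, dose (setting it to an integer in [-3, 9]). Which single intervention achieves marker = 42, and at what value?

Intervening on therapy_hours: with other inputs at their observed values, marker = 6*therapy_hours + 6. Solving for 42 gives therapy_hours = 6, within [-3, 9].
Intervening on dose: marker = 2*dose. Reaching 42 requires dose = 21, outside [-3, 9].

set therapy_hours = 6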